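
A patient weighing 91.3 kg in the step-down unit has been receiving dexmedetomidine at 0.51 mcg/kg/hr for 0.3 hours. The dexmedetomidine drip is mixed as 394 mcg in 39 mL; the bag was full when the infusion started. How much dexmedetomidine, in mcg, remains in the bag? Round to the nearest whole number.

Dose = 0.51 mcg/kg/hr × 91.3 kg = 46.563 mcg/hr
Concentration = 394 mcg ÷ 39 mL = 10.10256 mcg/mL
Rate = 46.563 mcg/hr ÷ 10.10256 mcg/mL = 4.609028 mL/hr
Volume infused = 4.609028 mL/hr × 0.3 hr = 1.382708 mL
Volume remaining = 39 − 1.382708 = 37.61729 mL
Drug remaining = 37.61729 mL × 10.10256 mcg/mL = 380.0311 mcg

380 mcg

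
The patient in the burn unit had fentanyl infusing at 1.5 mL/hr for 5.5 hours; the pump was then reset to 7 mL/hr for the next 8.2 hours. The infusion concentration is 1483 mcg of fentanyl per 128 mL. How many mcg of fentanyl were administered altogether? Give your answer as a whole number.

761 mcg

Concentration = 1483 mcg ÷ 128 mL = 11.58594 mcg/mL
Stage 1: 1.5 mL/hr × 5.5 hr = 8.25 mL → 8.25 mL × 11.58594 mcg/mL = 95.58398 mcg
Stage 2: 7 mL/hr × 8.2 hr = 57.4 mL → 57.4 mL × 11.58594 mcg/mL = 665.0328 mcg
Total = 95.58398 + 665.0328 = 760.6168 mcg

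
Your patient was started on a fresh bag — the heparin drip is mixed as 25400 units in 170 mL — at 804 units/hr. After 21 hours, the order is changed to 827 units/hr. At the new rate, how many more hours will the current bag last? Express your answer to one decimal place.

Initial rate:
Concentration = 25400 units ÷ 170 mL = 149.4118 units/mL
Rate = 804 units/hr ÷ 149.4118 units/mL = 5.381102 mL/hr
Volume infused so far = 5.381102 mL/hr × 21 hr = 113.0031 mL
Volume remaining = 170 − 113.0031 = 56.99685 mL
New rate:
Rate = 827 units/hr ÷ 149.4118 units/mL = 5.535039 mL/hr
Time remaining = 56.99685 mL ÷ 5.535039 mL/hr = 10.29746 hr

10.3 hours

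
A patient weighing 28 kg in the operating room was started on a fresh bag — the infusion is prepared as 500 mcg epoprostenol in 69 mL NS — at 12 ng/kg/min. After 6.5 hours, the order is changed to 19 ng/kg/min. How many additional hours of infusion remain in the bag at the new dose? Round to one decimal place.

Initial rate:
Dose = 12 ng/kg/min × 28 kg = 336 ng/min
336 ng/min × 60 min/hr = 20160 ng/hr
Concentration = 500 mcg ÷ 69 mL = 7.246377 mcg/mL = 7246.377 ng/mL
Rate = 20160 ng/hr ÷ 7246.377 ng/mL = 2.78208 mL/hr
Volume infused so far = 2.78208 mL/hr × 6.5 hr = 18.08352 mL
Volume remaining = 69 − 18.08352 = 50.91648 mL
New rate:
Dose = 19 ng/kg/min × 28 kg = 532 ng/min
532 ng/min × 60 min/hr = 31920 ng/hr
Rate = 31920 ng/hr ÷ 7246.377 ng/mL = 4.40496 mL/hr
Time remaining = 50.91648 mL ÷ 4.40496 mL/hr = 11.5589 hr

11.6 hours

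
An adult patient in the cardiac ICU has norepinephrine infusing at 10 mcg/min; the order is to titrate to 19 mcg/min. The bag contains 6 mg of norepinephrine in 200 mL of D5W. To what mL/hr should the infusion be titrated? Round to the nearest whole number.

38 mL/hr

19 mcg/min × 60 min/hr = 1140 mcg/hr
Concentration = 6 mg ÷ 200 mL = 0.03 mg/mL = 30 mcg/mL
Rate = 1140 mcg/hr ÷ 30 mcg/mL = 38 mL/hr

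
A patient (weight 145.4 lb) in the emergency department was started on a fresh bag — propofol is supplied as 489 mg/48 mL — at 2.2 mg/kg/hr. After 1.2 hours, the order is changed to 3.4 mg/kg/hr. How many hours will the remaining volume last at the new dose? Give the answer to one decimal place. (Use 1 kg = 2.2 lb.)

Initial rate:
Weight = 145.4 lb ÷ 2.2 lb/kg = 66.09091 kg
Dose = 2.2 mg/kg/hr × 66.09091 kg = 145.4 mg/hr
Concentration = 489 mg ÷ 48 mL = 10.1875 mg/mL
Rate = 145.4 mg/hr ÷ 10.1875 mg/mL = 14.27239 mL/hr
Volume infused so far = 14.27239 mL/hr × 1.2 hr = 17.12687 mL
Volume remaining = 48 − 17.12687 = 30.87313 mL
New rate:
Dose = 3.4 mg/kg/hr × 66.09091 kg = 224.7091 mg/hr
Rate = 224.7091 mg/hr ÷ 10.1875 mg/mL = 22.05733 mL/hr
Time remaining = 30.87313 mL ÷ 22.05733 mL/hr = 1.399676 hr

1.4 hours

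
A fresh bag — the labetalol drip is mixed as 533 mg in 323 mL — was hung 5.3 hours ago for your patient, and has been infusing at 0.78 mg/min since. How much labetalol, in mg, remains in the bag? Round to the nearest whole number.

0.78 mg/min × 60 min/hr = 46.8 mg/hr
Concentration = 533 mg ÷ 323 mL = 1.650155 mg/mL
Rate = 46.8 mg/hr ÷ 1.650155 mg/mL = 28.36098 mL/hr
Volume infused = 28.36098 mL/hr × 5.3 hr = 150.3132 mL
Volume remaining = 323 − 150.3132 = 172.6868 mL
Drug remaining = 172.6868 mL × 1.650155 mg/mL = 284.96 mg

285 mg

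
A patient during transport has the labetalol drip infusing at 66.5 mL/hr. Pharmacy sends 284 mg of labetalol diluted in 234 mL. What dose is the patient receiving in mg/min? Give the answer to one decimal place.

Concentration = 284 mg ÷ 234 mL = 1.213675 mg/mL
Drug rate = 66.5 mL/hr × 1.213675 mg/mL = 80.7094 mg/hr
80.7094 mg/hr ÷ 60 min/hr = 1.345157 mg/min

1.3 mg/min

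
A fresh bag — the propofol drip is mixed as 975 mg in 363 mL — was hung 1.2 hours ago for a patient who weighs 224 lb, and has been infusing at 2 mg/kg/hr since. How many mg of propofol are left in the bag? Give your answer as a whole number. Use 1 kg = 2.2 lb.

Weight = 224 lb ÷ 2.2 lb/kg = 101.8182 kg
Dose = 2 mg/kg/hr × 101.8182 kg = 203.6364 mg/hr
Concentration = 975 mg ÷ 363 mL = 2.68595 mg/mL
Rate = 203.6364 mg/hr ÷ 2.68595 mg/mL = 75.81538 mL/hr
Volume infused = 75.81538 mL/hr × 1.2 hr = 90.97846 mL
Volume remaining = 363 − 90.97846 = 272.0215 mL
Drug remaining = 272.0215 mL × 2.68595 mg/mL = 730.6364 mg

731 mg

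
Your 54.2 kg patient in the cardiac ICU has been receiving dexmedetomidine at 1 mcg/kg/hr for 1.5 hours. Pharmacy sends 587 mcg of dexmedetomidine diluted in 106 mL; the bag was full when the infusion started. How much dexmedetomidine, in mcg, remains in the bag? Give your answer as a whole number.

506 mcg

Dose = 1 mcg/kg/hr × 54.2 kg = 54.2 mcg/hr
Concentration = 587 mcg ÷ 106 mL = 5.537736 mcg/mL
Rate = 54.2 mcg/hr ÷ 5.537736 mcg/mL = 9.787394 mL/hr
Volume infused = 9.787394 mL/hr × 1.5 hr = 14.68109 mL
Volume remaining = 106 − 14.68109 = 91.31891 mL
Drug remaining = 91.31891 mL × 5.537736 mcg/mL = 505.7 mcg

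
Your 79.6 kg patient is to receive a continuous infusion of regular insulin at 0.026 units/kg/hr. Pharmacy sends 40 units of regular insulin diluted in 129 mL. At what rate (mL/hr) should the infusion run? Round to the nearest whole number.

Dose = 0.026 units/kg/hr × 79.6 kg = 2.0696 units/hr
Concentration = 40 units ÷ 129 mL = 0.3100775 units/mL
Rate = 2.0696 units/hr ÷ 0.3100775 units/mL = 6.67446 mL/hr

7 mL/hr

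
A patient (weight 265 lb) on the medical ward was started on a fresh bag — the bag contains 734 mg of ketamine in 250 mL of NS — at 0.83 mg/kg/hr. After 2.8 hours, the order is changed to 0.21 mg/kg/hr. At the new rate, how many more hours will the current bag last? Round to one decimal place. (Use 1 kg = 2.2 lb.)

Initial rate:
Weight = 265 lb ÷ 2.2 lb/kg = 120.4545 kg
Dose = 0.83 mg/kg/hr × 120.4545 kg = 99.97727 mg/hr
Concentration = 734 mg ÷ 250 mL = 2.936 mg/mL
Rate = 99.97727 mg/hr ÷ 2.936 mg/mL = 34.0522 mL/hr
Volume infused so far = 34.0522 mL/hr × 2.8 hr = 95.34617 mL
Volume remaining = 250 − 95.34617 = 154.6538 mL
New rate:
Dose = 0.21 mg/kg/hr × 120.4545 kg = 25.29545 mg/hr
Rate = 25.29545 mg/hr ÷ 2.936 mg/mL = 8.615618 mL/hr
Time remaining = 154.6538 mL ÷ 8.615618 mL/hr = 17.9504 hr

18.0 hours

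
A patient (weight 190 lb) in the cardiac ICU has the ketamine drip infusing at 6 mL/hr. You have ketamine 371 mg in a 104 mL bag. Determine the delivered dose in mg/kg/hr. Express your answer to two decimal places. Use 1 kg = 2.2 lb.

Weight = 190 lb ÷ 2.2 lb/kg = 86.36364 kg
Concentration = 371 mg ÷ 104 mL = 3.567308 mg/mL
Drug rate = 6 mL/hr × 3.567308 mg/mL = 21.40385 mg/hr
21.40385 mg/hr ÷ 86.36364 kg = 0.247834 mg/kg/hr

0.25 mg/kg/hr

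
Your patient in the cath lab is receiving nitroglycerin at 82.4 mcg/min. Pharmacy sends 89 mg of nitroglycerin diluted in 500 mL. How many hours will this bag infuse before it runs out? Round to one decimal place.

82.4 mcg/min × 60 min/hr = 4944 mcg/hr
Concentration = 89 mg ÷ 500 mL = 0.178 mg/mL = 178 mcg/mL
Rate = 4944 mcg/hr ÷ 178 mcg/mL = 27.77528 mL/hr
Duration = 500 mL ÷ 27.77528 mL/hr = 18.00162 hr

18.0 hours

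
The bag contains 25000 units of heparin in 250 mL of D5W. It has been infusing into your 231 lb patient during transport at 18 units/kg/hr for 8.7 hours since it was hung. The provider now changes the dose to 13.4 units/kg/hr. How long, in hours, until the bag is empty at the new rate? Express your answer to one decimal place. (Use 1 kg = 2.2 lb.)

Initial rate:
Weight = 231 lb ÷ 2.2 lb/kg = 105 kg
Dose = 18 units/kg/hr × 105 kg = 1890 units/hr
Concentration = 25000 units ÷ 250 mL = 100 units/mL
Rate = 1890 units/hr ÷ 100 units/mL = 18.9 mL/hr
Volume infused so far = 18.9 mL/hr × 8.7 hr = 164.43 mL
Volume remaining = 250 − 164.43 = 85.57 mL
New rate:
Dose = 13.4 units/kg/hr × 105 kg = 1407 units/hr
Rate = 1407 units/hr ÷ 100 units/mL = 14.07 mL/hr
Time remaining = 85.57 mL ÷ 14.07 mL/hr = 6.081734 hr

6.1 hours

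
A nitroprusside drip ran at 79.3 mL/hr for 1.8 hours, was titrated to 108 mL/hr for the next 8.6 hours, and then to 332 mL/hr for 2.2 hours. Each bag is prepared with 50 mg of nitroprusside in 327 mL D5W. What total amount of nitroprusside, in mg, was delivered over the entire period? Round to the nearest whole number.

Concentration = 50 mg ÷ 327 mL = 0.1529052 mg/mL
Stage 1: 79.3 mL/hr × 1.8 hr = 142.74 mL → 142.74 mL × 0.1529052 mg/mL = 21.82569 mg
Stage 2: 108 mL/hr × 8.6 hr = 928.8 mL → 928.8 mL × 0.1529052 mg/mL = 142.0183 mg
Stage 3: 332 mL/hr × 2.2 hr = 730.4 mL → 730.4 mL × 0.1529052 mg/mL = 111.682 mg
Total = 21.82569 + 142.0183 + 111.682 = 275.526 mg

276 mg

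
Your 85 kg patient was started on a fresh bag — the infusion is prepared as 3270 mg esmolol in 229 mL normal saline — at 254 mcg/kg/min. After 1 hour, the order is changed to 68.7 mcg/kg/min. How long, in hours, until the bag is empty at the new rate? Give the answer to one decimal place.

Initial rate:
Dose = 254 mcg/kg/min × 85 kg = 21590 mcg/min
21590 mcg/min × 60 min/hr = 1295400 mcg/hr
Concentration = 3270 mg ÷ 229 mL = 14.27948 mg/mL = 14279.48 mcg/mL
Rate = 1295400 mcg/hr ÷ 14279.48 mcg/mL = 90.71761 mL/hr
Volume infused so far = 90.71761 mL/hr × 1 hr = 90.71761 mL
Volume remaining = 229 − 90.71761 = 138.2824 mL
New rate:
Dose = 68.7 mcg/kg/min × 85 kg = 5839.5 mcg/min
5839.5 mcg/min × 60 min/hr = 350370 mcg/hr
Rate = 350370 mcg/hr ÷ 14279.48 mcg/mL = 24.53661 mL/hr
Time remaining = 138.2824 mL ÷ 24.53661 mL/hr = 5.635756 hr

5.6 hours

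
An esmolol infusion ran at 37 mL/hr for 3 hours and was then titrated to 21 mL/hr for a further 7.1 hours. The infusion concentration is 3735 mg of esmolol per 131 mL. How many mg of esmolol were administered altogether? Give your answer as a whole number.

7416 mg

Concentration = 3735 mg ÷ 131 mL = 28.51145 mg/mL
Stage 1: 37 mL/hr × 3 hr = 111 mL → 111 mL × 28.51145 mg/mL = 3164.771 mg
Stage 2: 21 mL/hr × 7.1 hr = 149.1 mL → 149.1 mL × 28.51145 mg/mL = 4251.057 mg
Total = 3164.771 + 4251.057 = 7415.828 mg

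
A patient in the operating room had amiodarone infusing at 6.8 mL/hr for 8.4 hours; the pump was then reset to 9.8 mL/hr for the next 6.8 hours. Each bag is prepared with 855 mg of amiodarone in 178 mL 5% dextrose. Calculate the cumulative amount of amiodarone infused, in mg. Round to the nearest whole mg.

Concentration = 855 mg ÷ 178 mL = 4.803371 mg/mL
Stage 1: 6.8 mL/hr × 8.4 hr = 57.12 mL → 57.12 mL × 4.803371 mg/mL = 274.3685 mg
Stage 2: 9.8 mL/hr × 6.8 hr = 66.64 mL → 66.64 mL × 4.803371 mg/mL = 320.0966 mg
Total = 274.3685 + 320.0966 = 594.4652 mg

594 mg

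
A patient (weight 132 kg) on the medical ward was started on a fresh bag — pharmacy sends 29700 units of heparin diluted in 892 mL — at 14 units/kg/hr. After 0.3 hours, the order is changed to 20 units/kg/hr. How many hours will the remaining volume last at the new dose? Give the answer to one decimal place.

Initial rate:
Dose = 14 units/kg/hr × 132 kg = 1848 units/hr
Concentration = 29700 units ÷ 892 mL = 33.29596 units/mL
Rate = 1848 units/hr ÷ 33.29596 units/mL = 55.50222 mL/hr
Volume infused so far = 55.50222 mL/hr × 0.3 hr = 16.65067 mL
Volume remaining = 892 − 16.65067 = 875.3493 mL
New rate:
Dose = 20 units/kg/hr × 132 kg = 2640 units/hr
Rate = 2640 units/hr ÷ 33.29596 units/mL = 79.28889 mL/hr
Time remaining = 875.3493 mL ÷ 79.28889 mL/hr = 11.04 hr

11.0 hours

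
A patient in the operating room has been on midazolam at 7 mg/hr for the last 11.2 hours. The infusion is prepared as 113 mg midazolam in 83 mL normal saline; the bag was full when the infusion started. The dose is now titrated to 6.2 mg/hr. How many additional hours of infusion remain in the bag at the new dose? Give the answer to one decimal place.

5.6 hours

Initial rate:
Concentration = 113 mg ÷ 83 mL = 1.361446 mg/mL
Rate = 7 mg/hr ÷ 1.361446 mg/mL = 5.141593 mL/hr
Volume infused so far = 5.141593 mL/hr × 11.2 hr = 57.58584 mL
Volume remaining = 83 − 57.58584 = 25.41416 mL
New rate:
Rate = 6.2 mg/hr ÷ 1.361446 mg/mL = 4.553982 mL/hr
Time remaining = 25.41416 mL ÷ 4.553982 mL/hr = 5.580645 hr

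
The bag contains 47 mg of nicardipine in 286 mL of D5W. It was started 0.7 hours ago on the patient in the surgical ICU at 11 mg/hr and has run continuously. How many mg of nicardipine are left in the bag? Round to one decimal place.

Concentration = 47 mg ÷ 286 mL = 0.1643357 mg/mL
Rate = 11 mg/hr ÷ 0.1643357 mg/mL = 66.93617 mL/hr
Volume infused = 66.93617 mL/hr × 0.7 hr = 46.85532 mL
Volume remaining = 286 − 46.85532 = 239.1447 mL
Drug remaining = 239.1447 mL × 0.1643357 mg/mL = 39.3 mg

39.3 mg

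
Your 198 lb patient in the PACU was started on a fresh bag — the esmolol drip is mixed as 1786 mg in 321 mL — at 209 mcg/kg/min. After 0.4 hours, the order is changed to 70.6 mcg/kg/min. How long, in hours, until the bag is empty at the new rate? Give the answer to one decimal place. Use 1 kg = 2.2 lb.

Initial rate:
Weight = 198 lb ÷ 2.2 lb/kg = 90 kg
Dose = 209 mcg/kg/min × 90 kg = 18810 mcg/min
18810 mcg/min × 60 min/hr = 1128600 mcg/hr
Concentration = 1786 mg ÷ 321 mL = 5.563863 mg/mL = 5563.863 mcg/mL
Rate = 1128600 mcg/hr ÷ 5563.863 mcg/mL = 202.8447 mL/hr
Volume infused so far = 202.8447 mL/hr × 0.4 hr = 81.13787 mL
Volume remaining = 321 − 81.13787 = 239.8621 mL
New rate:
Dose = 70.6 mcg/kg/min × 90 kg = 6354 mcg/min
6354 mcg/min × 60 min/hr = 381240 mcg/hr
Rate = 381240 mcg/hr ÷ 5563.863 mcg/mL = 68.52074 mL/hr
Time remaining = 239.8621 mL ÷ 68.52074 mL/hr = 3.500577 hr

3.5 hours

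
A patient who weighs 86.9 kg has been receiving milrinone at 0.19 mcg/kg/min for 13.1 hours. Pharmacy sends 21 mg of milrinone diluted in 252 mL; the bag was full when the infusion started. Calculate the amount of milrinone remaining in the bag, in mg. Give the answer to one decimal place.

Dose = 0.19 mcg/kg/min × 86.9 kg = 16.511 mcg/min
16.511 mcg/min × 60 min/hr = 990.66 mcg/hr
Concentration = 21 mg ÷ 252 mL = 0.08333333 mg/mL = 83.33333 mcg/mL
Rate = 990.66 mcg/hr ÷ 83.33333 mcg/mL = 11.88792 mL/hr
Volume infused = 11.88792 mL/hr × 13.1 hr = 155.7318 mL
Volume remaining = 252 − 155.7318 = 96.26825 mL
Drug remaining = 96.26825 mL × 83.33333 mcg/mL = 8022.354 mcg = 8.022354 mg

8.0 mg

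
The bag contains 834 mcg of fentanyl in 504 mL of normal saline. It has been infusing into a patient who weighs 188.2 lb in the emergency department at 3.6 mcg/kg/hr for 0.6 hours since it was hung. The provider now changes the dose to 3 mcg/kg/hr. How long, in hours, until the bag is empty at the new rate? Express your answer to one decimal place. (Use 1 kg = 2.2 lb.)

Initial rate:
Weight = 188.2 lb ÷ 2.2 lb/kg = 85.54545 kg
Dose = 3.6 mcg/kg/hr × 85.54545 kg = 307.9636 mcg/hr
Concentration = 834 mcg ÷ 504 mL = 1.654762 mcg/mL
Rate = 307.9636 mcg/hr ÷ 1.654762 mcg/mL = 186.1075 mL/hr
Volume infused so far = 186.1075 mL/hr × 0.6 hr = 111.6645 mL
Volume remaining = 504 − 111.6645 = 392.3355 mL
New rate:
Dose = 3 mcg/kg/hr × 85.54545 kg = 256.6364 mcg/hr
Rate = 256.6364 mcg/hr ÷ 1.654762 mcg/mL = 155.0896 mL/hr
Time remaining = 392.3355 mL ÷ 155.0896 mL/hr = 2.529734 hr

2.5 hours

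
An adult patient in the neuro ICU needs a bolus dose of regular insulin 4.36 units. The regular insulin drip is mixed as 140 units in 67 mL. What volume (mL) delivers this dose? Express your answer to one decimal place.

2.1 mL

Concentration = 140 units ÷ 67 mL = 2.089552 units/mL
Volume = 4.36 units ÷ 2.089552 units/mL = 2.086571 mL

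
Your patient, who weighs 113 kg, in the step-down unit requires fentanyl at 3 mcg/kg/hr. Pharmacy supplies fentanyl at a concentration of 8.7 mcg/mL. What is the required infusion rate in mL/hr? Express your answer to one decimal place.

39.0 mL/hr

Dose = 3 mcg/kg/hr × 113 kg = 339 mcg/hr
Rate = 339 mcg/hr ÷ 8.7 mcg/mL = 38.96552 mL/hr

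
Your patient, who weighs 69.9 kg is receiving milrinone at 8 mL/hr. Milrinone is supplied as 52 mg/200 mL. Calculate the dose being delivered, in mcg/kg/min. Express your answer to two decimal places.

0.50 mcg/kg/min

Concentration = 52 mg ÷ 200 mL = 0.26 mg/mL = 260 mcg/mL
Drug rate = 8 mL/hr × 260 mcg/mL = 2080 mcg/hr
2080 mcg/hr ÷ 60 min/hr = 34.66667 mcg/min
34.66667 mcg/min ÷ 69.9 kg = 0.4959466 mcg/kg/min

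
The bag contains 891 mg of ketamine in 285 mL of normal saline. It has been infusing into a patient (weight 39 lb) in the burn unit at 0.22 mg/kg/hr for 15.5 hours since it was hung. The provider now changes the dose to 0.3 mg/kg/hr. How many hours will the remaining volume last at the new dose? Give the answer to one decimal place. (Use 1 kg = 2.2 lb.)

Initial rate:
Weight = 39 lb ÷ 2.2 lb/kg = 17.72727 kg
Dose = 0.22 mg/kg/hr × 17.72727 kg = 3.9 mg/hr
Concentration = 891 mg ÷ 285 mL = 3.126316 mg/mL
Rate = 3.9 mg/hr ÷ 3.126316 mg/mL = 1.247475 mL/hr
Volume infused so far = 1.247475 mL/hr × 15.5 hr = 19.33586 mL
Volume remaining = 285 − 19.33586 = 265.6641 mL
New rate:
Dose = 0.3 mg/kg/hr × 17.72727 kg = 5.318182 mg/hr
Rate = 5.318182 mg/hr ÷ 3.126316 mg/mL = 1.701102 mL/hr
Time remaining = 265.6641 mL ÷ 1.701102 mL/hr = 156.1718 hr

156.2 hours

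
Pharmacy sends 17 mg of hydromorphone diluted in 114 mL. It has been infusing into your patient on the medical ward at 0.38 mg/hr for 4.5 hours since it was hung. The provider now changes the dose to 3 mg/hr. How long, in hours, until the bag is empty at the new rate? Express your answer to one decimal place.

Initial rate:
Concentration = 17 mg ÷ 114 mL = 0.1491228 mg/mL
Rate = 0.38 mg/hr ÷ 0.1491228 mg/mL = 2.548235 mL/hr
Volume infused so far = 2.548235 mL/hr × 4.5 hr = 11.46706 mL
Volume remaining = 114 − 11.46706 = 102.5329 mL
New rate:
Rate = 3 mg/hr ÷ 0.1491228 mg/mL = 20.11765 mL/hr
Time remaining = 102.5329 mL ÷ 20.11765 mL/hr = 5.096667 hr

5.1 hours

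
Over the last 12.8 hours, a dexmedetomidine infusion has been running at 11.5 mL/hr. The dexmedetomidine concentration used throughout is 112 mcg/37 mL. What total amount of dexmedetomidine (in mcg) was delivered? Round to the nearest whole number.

446 mcg

Concentration = 112 mcg ÷ 37 mL = 3.027027 mcg/mL
Drug rate = 11.5 mL/hr × 3.027027 mcg/mL = 34.81081 mcg/hr
Total = 34.81081 mcg/hr × 12.8 hr = 445.5784 mcg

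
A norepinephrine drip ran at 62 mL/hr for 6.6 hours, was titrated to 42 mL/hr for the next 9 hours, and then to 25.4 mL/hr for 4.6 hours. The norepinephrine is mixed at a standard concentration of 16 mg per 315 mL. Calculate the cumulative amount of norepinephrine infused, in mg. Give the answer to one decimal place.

Concentration = 16 mg ÷ 315 mL = 0.05079365 mg/mL
Stage 1: 62 mL/hr × 6.6 hr = 409.2 mL → 409.2 mL × 0.05079365 mg/mL = 20.78476 mg
Stage 2: 42 mL/hr × 9 hr = 378 mL → 378 mL × 0.05079365 mg/mL = 19.2 mg
Stage 3: 25.4 mL/hr × 4.6 hr = 116.84 mL → 116.84 mL × 0.05079365 mg/mL = 5.93473 mg
Total = 20.78476 + 19.2 + 5.93473 = 45.91949 mg

45.9 mg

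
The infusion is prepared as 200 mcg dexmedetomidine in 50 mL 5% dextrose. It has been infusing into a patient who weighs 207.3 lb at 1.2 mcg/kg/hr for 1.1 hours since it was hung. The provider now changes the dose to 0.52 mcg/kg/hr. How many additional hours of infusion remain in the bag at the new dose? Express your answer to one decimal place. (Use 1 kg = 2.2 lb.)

Initial rate:
Weight = 207.3 lb ÷ 2.2 lb/kg = 94.22727 kg
Dose = 1.2 mcg/kg/hr × 94.22727 kg = 113.0727 mcg/hr
Concentration = 200 mcg ÷ 50 mL = 4 mcg/mL
Rate = 113.0727 mcg/hr ÷ 4 mcg/mL = 28.26818 mL/hr
Volume infused so far = 28.26818 mL/hr × 1.1 hr = 31.095 mL
Volume remaining = 50 − 31.095 = 18.905 mL
New rate:
Dose = 0.52 mcg/kg/hr × 94.22727 kg = 48.99818 mcg/hr
Rate = 48.99818 mcg/hr ÷ 4 mcg/mL = 12.24955 mL/hr
Time remaining = 18.905 mL ÷ 12.24955 mL/hr = 1.543323 hr

1.5 hours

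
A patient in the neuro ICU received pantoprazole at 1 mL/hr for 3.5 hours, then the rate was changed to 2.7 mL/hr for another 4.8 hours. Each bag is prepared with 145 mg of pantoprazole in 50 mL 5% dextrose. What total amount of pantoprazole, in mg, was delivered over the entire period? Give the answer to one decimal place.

47.7 mg

Concentration = 145 mg ÷ 50 mL = 2.9 mg/mL
Stage 1: 1 mL/hr × 3.5 hr = 3.5 mL → 3.5 mL × 2.9 mg/mL = 10.15 mg
Stage 2: 2.7 mL/hr × 4.8 hr = 12.96 mL → 12.96 mL × 2.9 mg/mL = 37.584 mg
Total = 10.15 + 37.584 = 47.734 mg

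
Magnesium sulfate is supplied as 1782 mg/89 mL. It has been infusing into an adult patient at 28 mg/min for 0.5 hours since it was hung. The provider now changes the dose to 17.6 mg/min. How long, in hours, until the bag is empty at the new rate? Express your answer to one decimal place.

0.9 hours

Initial rate:
28 mg/min × 60 min/hr = 1680 mg/hr
Concentration = 1782 mg ÷ 89 mL = 20.02247 mg/mL
Rate = 1680 mg/hr ÷ 20.02247 mg/mL = 83.90572 mL/hr
Volume infused so far = 83.90572 mL/hr × 0.5 hr = 41.95286 mL
Volume remaining = 89 − 41.95286 = 47.04714 mL
New rate:
17.6 mg/min × 60 min/hr = 1056 mg/hr
Rate = 1056 mg/hr ÷ 20.02247 mg/mL = 52.74074 mL/hr
Time remaining = 47.04714 mL ÷ 52.74074 mL/hr = 0.8920455 hr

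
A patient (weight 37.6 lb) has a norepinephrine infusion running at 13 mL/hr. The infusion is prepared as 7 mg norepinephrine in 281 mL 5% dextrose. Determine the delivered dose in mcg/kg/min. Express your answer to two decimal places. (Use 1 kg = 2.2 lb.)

0.32 mcg/kg/min

Weight = 37.6 lb ÷ 2.2 lb/kg = 17.09091 kg
Concentration = 7 mg ÷ 281 mL = 0.02491103 mg/mL = 24.91103 mcg/mL
Drug rate = 13 mL/hr × 24.91103 mcg/mL = 323.8434 mcg/hr
323.8434 mcg/hr ÷ 60 min/hr = 5.39739 mcg/min
5.39739 mcg/min ÷ 17.09091 kg = 0.3158048 mcg/kg/min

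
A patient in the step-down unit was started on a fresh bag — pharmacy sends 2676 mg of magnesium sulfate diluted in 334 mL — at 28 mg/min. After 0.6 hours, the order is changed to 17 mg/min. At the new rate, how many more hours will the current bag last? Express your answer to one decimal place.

1.6 hours

Initial rate:
28 mg/min × 60 min/hr = 1680 mg/hr
Concentration = 2676 mg ÷ 334 mL = 8.011976 mg/mL
Rate = 1680 mg/hr ÷ 8.011976 mg/mL = 209.6861 mL/hr
Volume infused so far = 209.6861 mL/hr × 0.6 hr = 125.8117 mL
Volume remaining = 334 − 125.8117 = 208.1883 mL
New rate:
17 mg/min × 60 min/hr = 1020 mg/hr
Rate = 1020 mg/hr ÷ 8.011976 mg/mL = 127.3094 mL/hr
Time remaining = 208.1883 mL ÷ 127.3094 mL/hr = 1.635294 hr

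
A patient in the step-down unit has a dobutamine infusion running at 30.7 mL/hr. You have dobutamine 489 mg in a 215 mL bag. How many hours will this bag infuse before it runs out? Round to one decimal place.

7.0 hours

Duration = 215 mL ÷ 30.7 mL/hr = 7.003257 hr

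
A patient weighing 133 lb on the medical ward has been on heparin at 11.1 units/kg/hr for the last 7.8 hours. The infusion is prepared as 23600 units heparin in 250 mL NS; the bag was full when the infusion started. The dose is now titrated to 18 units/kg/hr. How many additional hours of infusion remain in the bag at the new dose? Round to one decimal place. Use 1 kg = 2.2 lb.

16.9 hours

Initial rate:
Weight = 133 lb ÷ 2.2 lb/kg = 60.45455 kg
Dose = 11.1 units/kg/hr × 60.45455 kg = 671.0455 units/hr
Concentration = 23600 units ÷ 250 mL = 94.4 units/mL
Rate = 671.0455 units/hr ÷ 94.4 units/mL = 7.108532 mL/hr
Volume infused so far = 7.108532 mL/hr × 7.8 hr = 55.44655 mL
Volume remaining = 250 − 55.44655 = 194.5534 mL
New rate:
Dose = 18 units/kg/hr × 60.45455 kg = 1088.182 units/hr
Rate = 1088.182 units/hr ÷ 94.4 units/mL = 11.52735 mL/hr
Time remaining = 194.5534 mL ÷ 11.52735 mL/hr = 16.87755 hr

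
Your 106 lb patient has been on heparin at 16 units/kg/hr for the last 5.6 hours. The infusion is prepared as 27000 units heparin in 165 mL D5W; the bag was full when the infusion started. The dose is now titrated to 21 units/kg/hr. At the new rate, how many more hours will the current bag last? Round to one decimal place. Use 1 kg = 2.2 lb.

22.4 hours

Initial rate:
Weight = 106 lb ÷ 2.2 lb/kg = 48.18182 kg
Dose = 16 units/kg/hr × 48.18182 kg = 770.9091 units/hr
Concentration = 27000 units ÷ 165 mL = 163.6364 units/mL
Rate = 770.9091 units/hr ÷ 163.6364 units/mL = 4.711111 mL/hr
Volume infused so far = 4.711111 mL/hr × 5.6 hr = 26.38222 mL
Volume remaining = 165 − 26.38222 = 138.6178 mL
New rate:
Dose = 21 units/kg/hr × 48.18182 kg = 1011.818 units/hr
Rate = 1011.818 units/hr ÷ 163.6364 units/mL = 6.183333 mL/hr
Time remaining = 138.6178 mL ÷ 6.183333 mL/hr = 22.41797 hr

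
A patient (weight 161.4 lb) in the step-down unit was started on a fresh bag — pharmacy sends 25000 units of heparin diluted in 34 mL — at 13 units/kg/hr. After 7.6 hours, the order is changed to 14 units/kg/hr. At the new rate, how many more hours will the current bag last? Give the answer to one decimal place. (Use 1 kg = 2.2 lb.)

17.3 hours

Initial rate:
Weight = 161.4 lb ÷ 2.2 lb/kg = 73.36364 kg
Dose = 13 units/kg/hr × 73.36364 kg = 953.7273 units/hr
Concentration = 25000 units ÷ 34 mL = 735.2941 units/mL
Rate = 953.7273 units/hr ÷ 735.2941 units/mL = 1.297069 mL/hr
Volume infused so far = 1.297069 mL/hr × 7.6 hr = 9.857725 mL
Volume remaining = 34 − 9.857725 = 24.14227 mL
New rate:
Dose = 14 units/kg/hr × 73.36364 kg = 1027.091 units/hr
Rate = 1027.091 units/hr ÷ 735.2941 units/mL = 1.396844 mL/hr
Time remaining = 24.14227 mL ÷ 1.396844 mL/hr = 17.28345 hr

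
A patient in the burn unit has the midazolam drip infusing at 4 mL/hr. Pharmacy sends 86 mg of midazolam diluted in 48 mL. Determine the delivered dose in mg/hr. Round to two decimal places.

7.17 mg/hr

Concentration = 86 mg ÷ 48 mL = 1.791667 mg/mL
Drug rate = 4 mL/hr × 1.791667 mg/mL = 7.166667 mg/hr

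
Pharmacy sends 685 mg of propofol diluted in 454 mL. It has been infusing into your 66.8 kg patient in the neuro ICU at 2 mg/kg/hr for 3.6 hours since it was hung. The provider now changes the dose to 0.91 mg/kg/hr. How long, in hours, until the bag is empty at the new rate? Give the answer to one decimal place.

3.4 hours

Initial rate:
Dose = 2 mg/kg/hr × 66.8 kg = 133.6 mg/hr
Concentration = 685 mg ÷ 454 mL = 1.508811 mg/mL
Rate = 133.6 mg/hr ÷ 1.508811 mg/mL = 88.54657 mL/hr
Volume infused so far = 88.54657 mL/hr × 3.6 hr = 318.7676 mL
Volume remaining = 454 − 318.7676 = 135.2324 mL
New rate:
Dose = 0.91 mg/kg/hr × 66.8 kg = 60.788 mg/hr
Rate = 60.788 mg/hr ÷ 1.508811 mg/mL = 40.28869 mL/hr
Time remaining = 135.2324 mL ÷ 40.28869 mL/hr = 3.356584 hr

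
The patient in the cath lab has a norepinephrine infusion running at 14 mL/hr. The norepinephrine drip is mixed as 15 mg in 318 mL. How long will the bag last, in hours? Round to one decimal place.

22.7 hours

Duration = 318 mL ÷ 14 mL/hr = 22.71429 hr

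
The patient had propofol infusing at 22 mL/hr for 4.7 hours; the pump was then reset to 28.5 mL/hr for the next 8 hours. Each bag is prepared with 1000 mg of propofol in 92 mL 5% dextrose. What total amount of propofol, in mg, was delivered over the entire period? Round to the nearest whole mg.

Concentration = 1000 mg ÷ 92 mL = 10.86957 mg/mL
Stage 1: 22 mL/hr × 4.7 hr = 103.4 mL → 103.4 mL × 10.86957 mg/mL = 1123.913 mg
Stage 2: 28.5 mL/hr × 8 hr = 228 mL → 228 mL × 10.86957 mg/mL = 2478.261 mg
Total = 1123.913 + 2478.261 = 3602.174 mg

3602 mg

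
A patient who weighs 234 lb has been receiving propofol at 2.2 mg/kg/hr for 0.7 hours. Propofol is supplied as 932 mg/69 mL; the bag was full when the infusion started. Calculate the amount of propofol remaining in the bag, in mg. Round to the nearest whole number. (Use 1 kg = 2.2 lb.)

768 mg

Weight = 234 lb ÷ 2.2 lb/kg = 106.3636 kg
Dose = 2.2 mg/kg/hr × 106.3636 kg = 234 mg/hr
Concentration = 932 mg ÷ 69 mL = 13.50725 mg/mL
Rate = 234 mg/hr ÷ 13.50725 mg/mL = 17.32403 mL/hr
Volume infused = 17.32403 mL/hr × 0.7 hr = 12.12682 mL
Volume remaining = 69 − 12.12682 = 56.87318 mL
Drug remaining = 56.87318 mL × 13.50725 mg/mL = 768.2 mg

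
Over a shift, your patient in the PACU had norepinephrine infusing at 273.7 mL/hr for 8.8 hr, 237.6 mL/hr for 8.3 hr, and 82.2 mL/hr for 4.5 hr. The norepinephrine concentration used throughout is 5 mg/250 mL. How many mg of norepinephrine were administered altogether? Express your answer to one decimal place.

Concentration = 5 mg ÷ 250 mL = 0.02 mg/mL
Stage 1: 273.7 mL/hr × 8.8 hr = 2408.56 mL → 2408.56 mL × 0.02 mg/mL = 48.1712 mg
Stage 2: 237.6 mL/hr × 8.3 hr = 1972.08 mL → 1972.08 mL × 0.02 mg/mL = 39.4416 mg
Stage 3: 82.2 mL/hr × 4.5 hr = 369.9 mL → 369.9 mL × 0.02 mg/mL = 7.398 mg
Total = 48.1712 + 39.4416 + 7.398 = 95.0108 mg

95.0 mg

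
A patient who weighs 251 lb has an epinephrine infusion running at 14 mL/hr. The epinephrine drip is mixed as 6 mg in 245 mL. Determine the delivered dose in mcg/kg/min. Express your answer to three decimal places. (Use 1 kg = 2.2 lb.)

0.050 mcg/kg/min

Weight = 251 lb ÷ 2.2 lb/kg = 114.0909 kg
Concentration = 6 mg ÷ 245 mL = 0.0244898 mg/mL = 24.4898 mcg/mL
Drug rate = 14 mL/hr × 24.4898 mcg/mL = 342.8571 mcg/hr
342.8571 mcg/hr ÷ 60 min/hr = 5.714286 mcg/min
5.714286 mcg/min ÷ 114.0909 kg = 0.05008537 mcg/kg/min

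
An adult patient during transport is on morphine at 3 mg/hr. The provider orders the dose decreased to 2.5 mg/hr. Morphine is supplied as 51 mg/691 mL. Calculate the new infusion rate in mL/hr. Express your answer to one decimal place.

33.9 mL/hr

Concentration = 51 mg ÷ 691 mL = 0.07380608 mg/mL
Rate = 2.5 mg/hr ÷ 0.07380608 mg/mL = 33.87255 mL/hr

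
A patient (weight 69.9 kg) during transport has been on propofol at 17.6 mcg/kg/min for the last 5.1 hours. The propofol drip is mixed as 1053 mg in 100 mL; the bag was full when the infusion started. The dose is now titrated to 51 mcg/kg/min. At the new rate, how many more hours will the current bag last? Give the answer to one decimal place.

Initial rate:
Dose = 17.6 mcg/kg/min × 69.9 kg = 1230.24 mcg/min
1230.24 mcg/min × 60 min/hr = 73814.4 mcg/hr
Concentration = 1053 mg ÷ 100 mL = 10.53 mg/mL = 10530 mcg/mL
Rate = 73814.4 mcg/hr ÷ 10530 mcg/mL = 7.009915 mL/hr
Volume infused so far = 7.009915 mL/hr × 5.1 hr = 35.75056 mL
Volume remaining = 100 − 35.75056 = 64.24944 mL
New rate:
Dose = 51 mcg/kg/min × 69.9 kg = 3564.9 mcg/min
3564.9 mcg/min × 60 min/hr = 213894 mcg/hr
Rate = 213894 mcg/hr ÷ 10530 mcg/mL = 20.31282 mL/hr
Time remaining = 64.24944 mL ÷ 20.31282 mL/hr = 3.162999 hr

3.2 hours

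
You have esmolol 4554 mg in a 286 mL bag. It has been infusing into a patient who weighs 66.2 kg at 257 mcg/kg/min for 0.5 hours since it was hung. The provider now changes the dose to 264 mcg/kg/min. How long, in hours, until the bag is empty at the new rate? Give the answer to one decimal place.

Initial rate:
Dose = 257 mcg/kg/min × 66.2 kg = 17013.4 mcg/min
17013.4 mcg/min × 60 min/hr = 1020804 mcg/hr
Concentration = 4554 mg ÷ 286 mL = 15.92308 mg/mL = 15923.08 mcg/mL
Rate = 1020804 mcg/hr ÷ 15923.08 mcg/mL = 64.10846 mL/hr
Volume infused so far = 64.10846 mL/hr × 0.5 hr = 32.05423 mL
Volume remaining = 286 − 32.05423 = 253.9458 mL
New rate:
Dose = 264 mcg/kg/min × 66.2 kg = 17476.8 mcg/min
17476.8 mcg/min × 60 min/hr = 1048608 mcg/hr
Rate = 1048608 mcg/hr ÷ 15923.08 mcg/mL = 65.85461 mL/hr
Time remaining = 253.9458 mL ÷ 65.85461 mL/hr = 3.856158 hr

3.9 hours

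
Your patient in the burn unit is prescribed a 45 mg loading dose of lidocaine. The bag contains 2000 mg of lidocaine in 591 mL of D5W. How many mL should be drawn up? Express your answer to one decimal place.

13.3 mL

Concentration = 2000 mg ÷ 591 mL = 3.384095 mg/mL
Volume = 45 mg ÷ 3.384095 mg/mL = 13.2975 mL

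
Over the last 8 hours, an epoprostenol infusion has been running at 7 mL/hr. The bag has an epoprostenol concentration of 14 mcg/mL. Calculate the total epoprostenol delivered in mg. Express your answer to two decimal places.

0.78 mg

Concentration = 14 mcg/mL = 14000 ng/mL
Drug rate = 7 mL/hr × 14000 ng/mL = 98000 ng/hr
Total = 98000 ng/hr × 8 hr = 784000 ng = 0.784 mg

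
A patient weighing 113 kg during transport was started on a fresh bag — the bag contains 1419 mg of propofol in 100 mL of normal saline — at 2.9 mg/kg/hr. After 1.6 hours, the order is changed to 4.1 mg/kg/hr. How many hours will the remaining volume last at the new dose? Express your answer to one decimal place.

Initial rate:
Dose = 2.9 mg/kg/hr × 113 kg = 327.7 mg/hr
Concentration = 1419 mg ÷ 100 mL = 14.19 mg/mL
Rate = 327.7 mg/hr ÷ 14.19 mg/mL = 23.09373 mL/hr
Volume infused so far = 23.09373 mL/hr × 1.6 hr = 36.94996 mL
Volume remaining = 100 − 36.94996 = 63.05004 mL
New rate:
Dose = 4.1 mg/kg/hr × 113 kg = 463.3 mg/hr
Rate = 463.3 mg/hr ÷ 14.19 mg/mL = 32.64975 mL/hr
Time remaining = 63.05004 mL ÷ 32.64975 mL/hr = 1.931103 hr

1.9 hours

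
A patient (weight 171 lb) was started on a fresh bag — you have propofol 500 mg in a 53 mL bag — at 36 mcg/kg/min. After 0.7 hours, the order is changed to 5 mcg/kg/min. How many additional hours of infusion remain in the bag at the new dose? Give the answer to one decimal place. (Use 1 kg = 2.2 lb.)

Initial rate:
Weight = 171 lb ÷ 2.2 lb/kg = 77.72727 kg
Dose = 36 mcg/kg/min × 77.72727 kg = 2798.182 mcg/min
2798.182 mcg/min × 60 min/hr = 167890.9 mcg/hr
Concentration = 500 mg ÷ 53 mL = 9.433962 mg/mL = 9433.962 mcg/mL
Rate = 167890.9 mcg/hr ÷ 9433.962 mcg/mL = 17.79644 mL/hr
Volume infused so far = 17.79644 mL/hr × 0.7 hr = 12.45751 mL
Volume remaining = 53 − 12.45751 = 40.54249 mL
New rate:
Dose = 5 mcg/kg/min × 77.72727 kg = 388.6364 mcg/min
388.6364 mcg/min × 60 min/hr = 23318.18 mcg/hr
Rate = 23318.18 mcg/hr ÷ 9433.962 mcg/mL = 2.471727 mL/hr
Time remaining = 40.54249 mL ÷ 2.471727 mL/hr = 16.4025 hr

16.4 hours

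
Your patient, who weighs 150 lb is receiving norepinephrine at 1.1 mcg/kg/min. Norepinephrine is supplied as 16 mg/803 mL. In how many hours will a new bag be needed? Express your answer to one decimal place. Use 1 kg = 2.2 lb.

3.6 hours

Weight = 150 lb ÷ 2.2 lb/kg = 68.18182 kg
Dose = 1.1 mcg/kg/min × 68.18182 kg = 75 mcg/min
75 mcg/min × 60 min/hr = 4500 mcg/hr
Concentration = 16 mg ÷ 803 mL = 0.01992528 mg/mL = 19.92528 mcg/mL
Rate = 4500 mcg/hr ÷ 19.92528 mcg/mL = 225.8437 mL/hr
Duration = 803 mL ÷ 225.8437 mL/hr = 3.555556 hr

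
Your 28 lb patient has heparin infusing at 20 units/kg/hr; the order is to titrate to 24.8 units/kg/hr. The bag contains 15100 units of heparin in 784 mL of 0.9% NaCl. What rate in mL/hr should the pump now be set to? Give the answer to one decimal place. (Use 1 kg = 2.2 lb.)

Weight = 28 lb ÷ 2.2 lb/kg = 12.72727 kg
Dose = 24.8 units/kg/hr × 12.72727 kg = 315.6364 units/hr
Concentration = 15100 units ÷ 784 mL = 19.2602 units/mL
Rate = 315.6364 units/hr ÷ 19.2602 units/mL = 16.38801 mL/hr

16.4 mL/hr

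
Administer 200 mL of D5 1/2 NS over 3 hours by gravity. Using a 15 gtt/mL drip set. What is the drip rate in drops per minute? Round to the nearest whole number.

200 mL ÷ (3 hr × 60 = 180 min) = 1.111111 mL/min
1.111111 mL/min × 15 gtt/mL = 16.66667 gtt/min

17 gtt/min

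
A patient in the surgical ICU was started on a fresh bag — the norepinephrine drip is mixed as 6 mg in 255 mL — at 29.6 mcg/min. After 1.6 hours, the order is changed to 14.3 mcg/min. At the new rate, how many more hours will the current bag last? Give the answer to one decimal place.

3.7 hours

Initial rate:
29.6 mcg/min × 60 min/hr = 1776 mcg/hr
Concentration = 6 mg ÷ 255 mL = 0.02352941 mg/mL = 23.52941 mcg/mL
Rate = 1776 mcg/hr ÷ 23.52941 mcg/mL = 75.48 mL/hr
Volume infused so far = 75.48 mL/hr × 1.6 hr = 120.768 mL
Volume remaining = 255 − 120.768 = 134.232 mL
New rate:
14.3 mcg/min × 60 min/hr = 858 mcg/hr
Rate = 858 mcg/hr ÷ 23.52941 mcg/mL = 36.465 mL/hr
Time remaining = 134.232 mL ÷ 36.465 mL/hr = 3.681119 hr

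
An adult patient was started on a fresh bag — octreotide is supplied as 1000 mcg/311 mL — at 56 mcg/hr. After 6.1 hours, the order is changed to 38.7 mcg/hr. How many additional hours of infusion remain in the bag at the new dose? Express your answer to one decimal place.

17.0 hours

Initial rate:
Concentration = 1000 mcg ÷ 311 mL = 3.215434 mcg/mL
Rate = 56 mcg/hr ÷ 3.215434 mcg/mL = 17.416 mL/hr
Volume infused so far = 17.416 mL/hr × 6.1 hr = 106.2376 mL
Volume remaining = 311 − 106.2376 = 204.7624 mL
New rate:
Rate = 38.7 mcg/hr ÷ 3.215434 mcg/mL = 12.0357 mL/hr
Time remaining = 204.7624 mL ÷ 12.0357 mL/hr = 17.01292 hr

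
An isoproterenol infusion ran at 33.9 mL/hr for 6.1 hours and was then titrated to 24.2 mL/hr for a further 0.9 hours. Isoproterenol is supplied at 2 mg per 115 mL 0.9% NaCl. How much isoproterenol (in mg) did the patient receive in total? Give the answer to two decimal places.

Concentration = 2 mg ÷ 115 mL = 0.0173913 mg/mL
Stage 1: 33.9 mL/hr × 6.1 hr = 206.79 mL → 206.79 mL × 0.0173913 mg/mL = 3.596348 mg
Stage 2: 24.2 mL/hr × 0.9 hr = 21.78 mL → 21.78 mL × 0.0173913 mg/mL = 0.3787826 mg
Total = 3.596348 + 0.3787826 = 3.97513 mg

3.98 mg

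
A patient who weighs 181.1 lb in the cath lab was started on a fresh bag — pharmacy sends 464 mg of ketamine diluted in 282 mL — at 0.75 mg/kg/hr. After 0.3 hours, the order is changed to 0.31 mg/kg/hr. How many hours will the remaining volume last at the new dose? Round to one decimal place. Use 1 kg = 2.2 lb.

Initial rate:
Weight = 181.1 lb ÷ 2.2 lb/kg = 82.31818 kg
Dose = 0.75 mg/kg/hr × 82.31818 kg = 61.73864 mg/hr
Concentration = 464 mg ÷ 282 mL = 1.64539 mg/mL
Rate = 61.73864 mg/hr ÷ 1.64539 mg/mL = 37.52219 mL/hr
Volume infused so far = 37.52219 mL/hr × 0.3 hr = 11.25666 mL
Volume remaining = 282 − 11.25666 = 270.7433 mL
New rate:
Dose = 0.31 mg/kg/hr × 82.31818 kg = 25.51864 mg/hr
Rate = 25.51864 mg/hr ÷ 1.64539 mg/mL = 15.50917 mL/hr
Time remaining = 270.7433 mL ÷ 15.50917 mL/hr = 17.45698 hr

17.5 hours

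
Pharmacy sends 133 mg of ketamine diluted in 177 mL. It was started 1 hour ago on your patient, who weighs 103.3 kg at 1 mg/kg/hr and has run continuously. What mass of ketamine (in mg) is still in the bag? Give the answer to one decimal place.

Dose = 1 mg/kg/hr × 103.3 kg = 103.3 mg/hr
Concentration = 133 mg ÷ 177 mL = 0.7514124 mg/mL
Rate = 103.3 mg/hr ÷ 0.7514124 mg/mL = 137.4744 mL/hr
Volume infused = 137.4744 mL/hr × 1 hr = 137.4744 mL
Volume remaining = 177 − 137.4744 = 39.52556 mL
Drug remaining = 39.52556 mL × 0.7514124 mg/mL = 29.7 mg

29.7 mg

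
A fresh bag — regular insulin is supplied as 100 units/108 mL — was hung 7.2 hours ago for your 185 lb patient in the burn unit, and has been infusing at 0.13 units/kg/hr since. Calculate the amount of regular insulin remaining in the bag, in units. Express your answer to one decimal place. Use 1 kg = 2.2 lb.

Weight = 185 lb ÷ 2.2 lb/kg = 84.09091 kg
Dose = 0.13 units/kg/hr × 84.09091 kg = 10.93182 units/hr
Concentration = 100 units ÷ 108 mL = 0.9259259 units/mL
Rate = 10.93182 units/hr ÷ 0.9259259 units/mL = 11.80636 mL/hr
Volume infused = 11.80636 mL/hr × 7.2 hr = 85.00582 mL
Volume remaining = 108 − 85.00582 = 22.99418 mL
Drug remaining = 22.99418 mL × 0.9259259 units/mL = 21.29091 units

21.3 units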